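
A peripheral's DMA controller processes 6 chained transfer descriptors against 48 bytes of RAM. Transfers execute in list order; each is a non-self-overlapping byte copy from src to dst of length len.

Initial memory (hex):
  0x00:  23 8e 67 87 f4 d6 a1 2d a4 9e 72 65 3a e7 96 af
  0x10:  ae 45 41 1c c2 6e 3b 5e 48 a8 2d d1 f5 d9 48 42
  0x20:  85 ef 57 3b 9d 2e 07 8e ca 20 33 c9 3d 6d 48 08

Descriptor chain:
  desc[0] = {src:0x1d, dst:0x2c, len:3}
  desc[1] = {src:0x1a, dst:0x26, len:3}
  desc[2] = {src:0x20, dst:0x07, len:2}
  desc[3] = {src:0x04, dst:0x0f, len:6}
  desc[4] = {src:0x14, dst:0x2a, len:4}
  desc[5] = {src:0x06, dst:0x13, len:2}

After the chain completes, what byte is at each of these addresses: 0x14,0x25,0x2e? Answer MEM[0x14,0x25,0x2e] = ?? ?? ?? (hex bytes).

MEM[0x14,0x25,0x2e] = 85 2e 42

[0] 0x1d->0x2c len=3 : d9 48 42
[1] 0x1a->0x26 len=3 : 2d d1 f5
[2] 0x20->0x07 len=2 : 85 ef
[3] 0x04->0x0f len=6 : f4 d6 a1 85 ef 9e
[4] 0x14->0x2a len=4 : 9e 6e 3b 5e
[5] 0x06->0x13 len=2 : a1 85
query mem[0x14]=0x85, mem[0x25]=0x2e, mem[0x2e]=0x42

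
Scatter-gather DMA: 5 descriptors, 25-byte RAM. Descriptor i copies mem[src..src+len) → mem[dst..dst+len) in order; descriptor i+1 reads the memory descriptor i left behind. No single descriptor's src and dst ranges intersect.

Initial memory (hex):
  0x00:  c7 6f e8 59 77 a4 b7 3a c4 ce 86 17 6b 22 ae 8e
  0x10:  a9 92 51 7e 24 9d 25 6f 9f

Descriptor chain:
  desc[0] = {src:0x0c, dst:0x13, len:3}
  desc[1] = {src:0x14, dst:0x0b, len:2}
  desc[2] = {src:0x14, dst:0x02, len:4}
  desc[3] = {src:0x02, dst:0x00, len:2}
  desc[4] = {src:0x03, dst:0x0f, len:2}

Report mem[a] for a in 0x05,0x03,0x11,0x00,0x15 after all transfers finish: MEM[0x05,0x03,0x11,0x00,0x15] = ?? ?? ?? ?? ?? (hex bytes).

MEM[0x05,0x03,0x11,0x00,0x15] = 6f ae 92 22 ae

#0 dst[0x13+3] := {0x6b,0x22,0xae}
#1 dst[0x0b+2] := {0x22,0xae}
#2 dst[0x02+4] := {0x22,0xae,0x25,0x6f}
#3 dst[0x00+2] := {0x22,0xae}
#4 dst[0x0f+2] := {0xae,0x25}
query mem[0x05]=0x6f, mem[0x03]=0xae, mem[0x11]=0x92, mem[0x00]=0x22, mem[0x15]=0xae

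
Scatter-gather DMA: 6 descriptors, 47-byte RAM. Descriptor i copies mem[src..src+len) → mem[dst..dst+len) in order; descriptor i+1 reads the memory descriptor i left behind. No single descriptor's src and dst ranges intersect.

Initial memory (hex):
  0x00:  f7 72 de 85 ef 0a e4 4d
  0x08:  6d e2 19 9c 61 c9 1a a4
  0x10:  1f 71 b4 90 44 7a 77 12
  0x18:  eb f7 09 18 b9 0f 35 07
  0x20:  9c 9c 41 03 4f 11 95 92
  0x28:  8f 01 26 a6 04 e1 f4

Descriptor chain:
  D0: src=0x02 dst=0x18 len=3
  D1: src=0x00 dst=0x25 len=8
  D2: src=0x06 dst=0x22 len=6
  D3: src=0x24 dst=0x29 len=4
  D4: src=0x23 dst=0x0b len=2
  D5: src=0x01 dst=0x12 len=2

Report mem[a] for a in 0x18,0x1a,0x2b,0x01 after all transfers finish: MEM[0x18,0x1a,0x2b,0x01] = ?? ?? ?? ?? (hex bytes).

MEM[0x18,0x1a,0x2b,0x01] = de ef 19 72

#0 dst[0x18+3] := {0xde,0x85,0xef}
#1 dst[0x25+8] := {0xf7,0x72,0xde,0x85,0xef,0x0a,0xe4,0x4d}
#2 dst[0x22+6] := {0xe4,0x4d,0x6d,0xe2,0x19,0x9c}
#3 dst[0x29+4] := {0x6d,0xe2,0x19,0x9c}
#4 dst[0x0b+2] := {0x4d,0x6d}
#5 dst[0x12+2] := {0x72,0xde}
query mem[0x18]=0xde, mem[0x1a]=0xef, mem[0x2b]=0x19, mem[0x01]=0x72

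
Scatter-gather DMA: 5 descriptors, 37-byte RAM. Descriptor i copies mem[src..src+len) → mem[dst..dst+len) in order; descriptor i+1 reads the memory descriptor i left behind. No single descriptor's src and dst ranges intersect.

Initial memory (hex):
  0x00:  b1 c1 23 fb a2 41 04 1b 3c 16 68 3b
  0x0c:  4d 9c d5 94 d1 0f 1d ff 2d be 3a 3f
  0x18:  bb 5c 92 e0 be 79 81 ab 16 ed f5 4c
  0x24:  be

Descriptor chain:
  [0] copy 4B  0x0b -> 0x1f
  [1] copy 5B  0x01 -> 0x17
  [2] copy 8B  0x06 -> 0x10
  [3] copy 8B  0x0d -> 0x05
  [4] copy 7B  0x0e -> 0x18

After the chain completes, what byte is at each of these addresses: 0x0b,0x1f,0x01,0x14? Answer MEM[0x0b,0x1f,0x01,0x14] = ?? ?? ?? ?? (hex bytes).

D0: mem[0x1f..0x22] <- [3b 4d 9c d5]
D1: mem[0x17..0x1b] <- [c1 23 fb a2 41]
D2: mem[0x10..0x17] <- [04 1b 3c 16 68 3b 4d 9c]
D3: mem[0x05..0x0c] <- [9c d5 94 04 1b 3c 16 68]
D4: mem[0x18..0x1e] <- [d5 94 04 1b 3c 16 68]
query mem[0x0b]=0x16, mem[0x1f]=0x3b, mem[0x01]=0xc1, mem[0x14]=0x68

MEM[0x0b,0x1f,0x01,0x14] = 16 3b c1 68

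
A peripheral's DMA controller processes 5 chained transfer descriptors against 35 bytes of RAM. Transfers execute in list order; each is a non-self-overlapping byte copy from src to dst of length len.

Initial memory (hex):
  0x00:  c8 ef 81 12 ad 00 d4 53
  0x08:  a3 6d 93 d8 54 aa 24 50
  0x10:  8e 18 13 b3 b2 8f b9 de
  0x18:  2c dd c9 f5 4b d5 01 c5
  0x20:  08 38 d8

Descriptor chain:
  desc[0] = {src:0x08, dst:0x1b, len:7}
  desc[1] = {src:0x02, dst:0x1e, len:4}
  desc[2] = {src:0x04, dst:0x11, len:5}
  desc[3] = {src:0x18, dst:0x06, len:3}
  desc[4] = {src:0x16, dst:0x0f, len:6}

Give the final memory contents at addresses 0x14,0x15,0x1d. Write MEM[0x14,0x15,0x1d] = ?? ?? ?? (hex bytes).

MEM[0x14,0x15,0x1d] = a3 a3 93

  after D0: wrote 7B at 0x1b = a36d93d854aa24
  after D1: wrote 4B at 0x1e = 8112ad00
  after D2: wrote 5B at 0x11 = ad00d453a3
  after D3: wrote 3B at 0x06 = 2cddc9
  after D4: wrote 6B at 0x0f = b9de2cddc9a3
query mem[0x14]=0xa3, mem[0x15]=0xa3, mem[0x1d]=0x93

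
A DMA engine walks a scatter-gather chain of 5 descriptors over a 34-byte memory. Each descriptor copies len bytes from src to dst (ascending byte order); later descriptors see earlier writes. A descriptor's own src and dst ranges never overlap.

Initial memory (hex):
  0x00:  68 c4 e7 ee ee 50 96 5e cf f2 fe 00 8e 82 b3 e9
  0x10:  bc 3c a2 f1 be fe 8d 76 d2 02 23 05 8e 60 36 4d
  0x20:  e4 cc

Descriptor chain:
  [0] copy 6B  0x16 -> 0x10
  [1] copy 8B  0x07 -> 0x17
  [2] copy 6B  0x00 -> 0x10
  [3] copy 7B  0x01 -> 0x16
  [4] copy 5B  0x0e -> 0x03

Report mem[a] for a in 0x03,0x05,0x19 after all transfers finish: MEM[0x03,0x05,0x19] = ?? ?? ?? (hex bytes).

  after D0: wrote 6B at 0x10 = 8d76d2022305
  after D1: wrote 8B at 0x17 = 5ecff2fe008e82b3
  after D2: wrote 6B at 0x10 = 68c4e7eeee50
  after D3: wrote 7B at 0x16 = c4e7eeee50965e
  after D4: wrote 5B at 0x03 = b3e968c4e7
query mem[0x03]=0xb3, mem[0x05]=0x68, mem[0x19]=0xee

MEM[0x03,0x05,0x19] = b3 68 ee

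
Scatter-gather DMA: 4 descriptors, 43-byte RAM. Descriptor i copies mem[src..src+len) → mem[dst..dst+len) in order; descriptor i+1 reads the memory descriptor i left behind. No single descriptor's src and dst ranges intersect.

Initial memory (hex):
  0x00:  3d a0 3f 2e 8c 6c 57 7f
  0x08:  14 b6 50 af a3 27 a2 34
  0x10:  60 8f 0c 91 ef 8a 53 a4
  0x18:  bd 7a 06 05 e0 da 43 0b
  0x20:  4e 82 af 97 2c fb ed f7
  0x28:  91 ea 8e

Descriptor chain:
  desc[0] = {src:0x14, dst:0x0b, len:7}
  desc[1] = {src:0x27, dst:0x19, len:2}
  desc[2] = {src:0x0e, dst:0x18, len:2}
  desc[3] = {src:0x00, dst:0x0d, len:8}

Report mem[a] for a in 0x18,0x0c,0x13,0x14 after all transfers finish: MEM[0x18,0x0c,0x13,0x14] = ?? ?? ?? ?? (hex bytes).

  after D0: wrote 7B at 0x0b = ef8a53a4bd7a06
  after D1: wrote 2B at 0x19 = f791
  after D2: wrote 2B at 0x18 = a4bd
  after D3: wrote 8B at 0x0d = 3da03f2e8c6c577f
query mem[0x18]=0xa4, mem[0x0c]=0x8a, mem[0x13]=0x57, mem[0x14]=0x7f

MEM[0x18,0x0c,0x13,0x14] = a4 8a 57 7f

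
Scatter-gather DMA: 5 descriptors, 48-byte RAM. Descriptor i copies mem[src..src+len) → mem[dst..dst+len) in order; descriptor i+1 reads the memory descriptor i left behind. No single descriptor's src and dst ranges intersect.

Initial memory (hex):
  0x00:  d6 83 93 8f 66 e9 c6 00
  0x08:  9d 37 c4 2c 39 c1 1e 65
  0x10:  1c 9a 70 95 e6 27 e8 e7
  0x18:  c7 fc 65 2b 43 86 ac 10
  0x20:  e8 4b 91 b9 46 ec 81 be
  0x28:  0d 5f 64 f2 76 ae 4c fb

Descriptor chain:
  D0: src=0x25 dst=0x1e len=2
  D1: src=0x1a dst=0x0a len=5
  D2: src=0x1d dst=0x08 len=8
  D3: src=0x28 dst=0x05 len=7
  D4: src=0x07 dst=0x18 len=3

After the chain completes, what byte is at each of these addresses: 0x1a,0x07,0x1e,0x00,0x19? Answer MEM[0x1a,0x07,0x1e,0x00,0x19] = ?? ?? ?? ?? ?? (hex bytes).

  after D0: wrote 2B at 0x1e = ec81
  after D1: wrote 5B at 0x0a = 652b4386ec
  after D2: wrote 8B at 0x08 = 86ec81e84b91b946
  after D3: wrote 7B at 0x05 = 0d5f64f276ae4c
  after D4: wrote 3B at 0x18 = 64f276
query mem[0x1a]=0x76, mem[0x07]=0x64, mem[0x1e]=0xec, mem[0x00]=0xd6, mem[0x19]=0xf2

MEM[0x1a,0x07,0x1e,0x00,0x19] = 76 64 ec d6 f2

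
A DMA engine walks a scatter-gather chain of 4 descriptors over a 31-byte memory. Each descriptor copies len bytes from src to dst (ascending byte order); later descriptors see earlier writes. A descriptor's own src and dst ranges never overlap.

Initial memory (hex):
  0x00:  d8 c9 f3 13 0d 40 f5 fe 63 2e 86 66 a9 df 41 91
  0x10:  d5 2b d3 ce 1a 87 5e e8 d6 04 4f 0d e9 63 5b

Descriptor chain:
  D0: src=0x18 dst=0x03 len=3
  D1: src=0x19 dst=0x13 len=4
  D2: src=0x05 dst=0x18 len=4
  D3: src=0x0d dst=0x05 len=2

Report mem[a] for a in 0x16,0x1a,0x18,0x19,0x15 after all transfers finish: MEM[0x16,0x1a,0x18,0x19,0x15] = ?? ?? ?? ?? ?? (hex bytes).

#0 dst[0x03+3] := {0xd6,0x04,0x4f}
#1 dst[0x13+4] := {0x04,0x4f,0x0d,0xe9}
#2 dst[0x18+4] := {0x4f,0xf5,0xfe,0x63}
#3 dst[0x05+2] := {0xdf,0x41}
query mem[0x16]=0xe9, mem[0x1a]=0xfe, mem[0x18]=0x4f, mem[0x19]=0xf5, mem[0x15]=0x0d

MEM[0x16,0x1a,0x18,0x19,0x15] = e9 fe 4f f5 0d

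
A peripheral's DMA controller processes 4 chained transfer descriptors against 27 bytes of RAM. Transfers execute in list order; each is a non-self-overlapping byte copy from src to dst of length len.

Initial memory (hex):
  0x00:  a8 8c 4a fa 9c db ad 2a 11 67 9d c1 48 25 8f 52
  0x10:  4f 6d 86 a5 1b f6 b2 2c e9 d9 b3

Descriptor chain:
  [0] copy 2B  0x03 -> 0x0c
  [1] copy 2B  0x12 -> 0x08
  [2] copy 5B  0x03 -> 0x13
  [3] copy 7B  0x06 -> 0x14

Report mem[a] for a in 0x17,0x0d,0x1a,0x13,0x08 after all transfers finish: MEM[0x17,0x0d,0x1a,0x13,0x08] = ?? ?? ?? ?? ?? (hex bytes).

#0 dst[0x0c+2] := {0xfa,0x9c}
#1 dst[0x08+2] := {0x86,0xa5}
#2 dst[0x13+5] := {0xfa,0x9c,0xdb,0xad,0x2a}
#3 dst[0x14+7] := {0xad,0x2a,0x86,0xa5,0x9d,0xc1,0xfa}
query mem[0x17]=0xa5, mem[0x0d]=0x9c, mem[0x1a]=0xfa, mem[0x13]=0xfa, mem[0x08]=0x86

MEM[0x17,0x0d,0x1a,0x13,0x08] = a5 9c fa fa 86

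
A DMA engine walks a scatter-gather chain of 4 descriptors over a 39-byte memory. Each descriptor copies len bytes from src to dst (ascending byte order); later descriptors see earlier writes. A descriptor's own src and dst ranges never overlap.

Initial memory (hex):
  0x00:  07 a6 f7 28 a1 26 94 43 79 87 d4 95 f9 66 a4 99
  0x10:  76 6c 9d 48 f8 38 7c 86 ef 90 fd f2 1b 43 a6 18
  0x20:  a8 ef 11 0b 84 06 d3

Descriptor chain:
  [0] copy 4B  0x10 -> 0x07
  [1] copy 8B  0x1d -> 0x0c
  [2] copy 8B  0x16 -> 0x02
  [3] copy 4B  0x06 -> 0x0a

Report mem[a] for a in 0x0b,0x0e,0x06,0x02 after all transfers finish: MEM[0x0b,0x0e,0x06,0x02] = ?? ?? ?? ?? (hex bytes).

MEM[0x0b,0x0e,0x06,0x02] = f2 18 fd 7c

D0: mem[0x07..0x0a] <- [76 6c 9d 48]
D1: mem[0x0c..0x13] <- [43 a6 18 a8 ef 11 0b 84]
D2: mem[0x02..0x09] <- [7c 86 ef 90 fd f2 1b 43]
D3: mem[0x0a..0x0d] <- [fd f2 1b 43]
query mem[0x0b]=0xf2, mem[0x0e]=0x18, mem[0x06]=0xfd, mem[0x02]=0x7c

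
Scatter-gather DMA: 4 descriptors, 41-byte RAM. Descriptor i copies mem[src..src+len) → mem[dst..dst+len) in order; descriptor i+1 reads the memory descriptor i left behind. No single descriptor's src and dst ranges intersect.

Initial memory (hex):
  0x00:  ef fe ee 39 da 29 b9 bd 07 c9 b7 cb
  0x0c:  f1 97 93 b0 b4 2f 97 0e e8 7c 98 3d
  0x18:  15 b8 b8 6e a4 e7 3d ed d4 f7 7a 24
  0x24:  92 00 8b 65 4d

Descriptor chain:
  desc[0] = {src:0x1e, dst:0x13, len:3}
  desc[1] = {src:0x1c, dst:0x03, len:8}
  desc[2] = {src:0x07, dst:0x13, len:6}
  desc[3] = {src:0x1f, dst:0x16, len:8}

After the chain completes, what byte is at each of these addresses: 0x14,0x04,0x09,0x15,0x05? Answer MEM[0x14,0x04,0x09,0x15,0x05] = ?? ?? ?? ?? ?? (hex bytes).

MEM[0x14,0x04,0x09,0x15,0x05] = f7 e7 7a 7a 3d

[0] 0x1e->0x13 len=3 : 3d ed d4
[1] 0x1c->0x03 len=8 : a4 e7 3d ed d4 f7 7a 24
[2] 0x07->0x13 len=6 : d4 f7 7a 24 cb f1
[3] 0x1f->0x16 len=8 : ed d4 f7 7a 24 92 00 8b
query mem[0x14]=0xf7, mem[0x04]=0xe7, mem[0x09]=0x7a, mem[0x15]=0x7a, mem[0x05]=0x3d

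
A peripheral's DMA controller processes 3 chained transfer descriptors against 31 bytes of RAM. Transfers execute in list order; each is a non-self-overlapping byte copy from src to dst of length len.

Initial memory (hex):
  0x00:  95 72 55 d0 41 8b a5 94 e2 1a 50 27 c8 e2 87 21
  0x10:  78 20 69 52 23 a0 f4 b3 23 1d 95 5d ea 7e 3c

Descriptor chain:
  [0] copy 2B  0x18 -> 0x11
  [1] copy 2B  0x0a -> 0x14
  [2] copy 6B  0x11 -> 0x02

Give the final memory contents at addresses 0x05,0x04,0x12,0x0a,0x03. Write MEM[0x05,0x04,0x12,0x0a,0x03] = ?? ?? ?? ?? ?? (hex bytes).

MEM[0x05,0x04,0x12,0x0a,0x03] = 50 52 1d 50 1d

  after D0: wrote 2B at 0x11 = 231d
  after D1: wrote 2B at 0x14 = 5027
  after D2: wrote 6B at 0x02 = 231d525027f4
query mem[0x05]=0x50, mem[0x04]=0x52, mem[0x12]=0x1d, mem[0x0a]=0x50, mem[0x03]=0x1d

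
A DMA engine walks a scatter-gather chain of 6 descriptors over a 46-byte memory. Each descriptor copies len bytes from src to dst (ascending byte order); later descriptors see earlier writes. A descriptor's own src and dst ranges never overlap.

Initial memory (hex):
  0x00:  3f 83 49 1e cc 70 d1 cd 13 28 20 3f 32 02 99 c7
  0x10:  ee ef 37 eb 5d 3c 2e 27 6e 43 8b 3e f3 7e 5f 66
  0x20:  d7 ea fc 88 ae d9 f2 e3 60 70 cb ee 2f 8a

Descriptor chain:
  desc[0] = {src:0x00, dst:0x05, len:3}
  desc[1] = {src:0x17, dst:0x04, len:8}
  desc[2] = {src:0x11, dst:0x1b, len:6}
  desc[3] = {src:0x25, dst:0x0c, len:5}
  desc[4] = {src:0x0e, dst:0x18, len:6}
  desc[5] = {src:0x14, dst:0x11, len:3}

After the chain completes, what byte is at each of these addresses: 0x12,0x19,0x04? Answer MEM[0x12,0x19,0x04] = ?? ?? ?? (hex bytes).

MEM[0x12,0x19,0x04] = 3c 60 27

D0: mem[0x05..0x07] <- [3f 83 49]
D1: mem[0x04..0x0b] <- [27 6e 43 8b 3e f3 7e 5f]
D2: mem[0x1b..0x20] <- [ef 37 eb 5d 3c 2e]
D3: mem[0x0c..0x10] <- [d9 f2 e3 60 70]
D4: mem[0x18..0x1d] <- [e3 60 70 ef 37 eb]
D5: mem[0x11..0x13] <- [5d 3c 2e]
query mem[0x12]=0x3c, mem[0x19]=0x60, mem[0x04]=0x27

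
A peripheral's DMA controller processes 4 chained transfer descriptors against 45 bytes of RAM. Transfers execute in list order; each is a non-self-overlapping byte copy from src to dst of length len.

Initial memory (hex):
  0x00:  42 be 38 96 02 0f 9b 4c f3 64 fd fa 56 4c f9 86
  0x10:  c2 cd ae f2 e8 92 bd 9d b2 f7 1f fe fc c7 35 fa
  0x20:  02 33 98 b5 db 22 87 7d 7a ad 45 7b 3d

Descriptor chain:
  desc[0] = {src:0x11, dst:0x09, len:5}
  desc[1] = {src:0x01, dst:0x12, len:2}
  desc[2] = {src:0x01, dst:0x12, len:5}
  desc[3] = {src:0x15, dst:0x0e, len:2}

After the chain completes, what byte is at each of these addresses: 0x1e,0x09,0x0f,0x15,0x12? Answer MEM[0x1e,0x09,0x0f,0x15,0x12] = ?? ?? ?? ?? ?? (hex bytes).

MEM[0x1e,0x09,0x0f,0x15,0x12] = 35 cd 0f 02 be

D0: mem[0x09..0x0d] <- [cd ae f2 e8 92]
D1: mem[0x12..0x13] <- [be 38]
D2: mem[0x12..0x16] <- [be 38 96 02 0f]
D3: mem[0x0e..0x0f] <- [02 0f]
query mem[0x1e]=0x35, mem[0x09]=0xcd, mem[0x0f]=0x0f, mem[0x15]=0x02, mem[0x12]=0xbe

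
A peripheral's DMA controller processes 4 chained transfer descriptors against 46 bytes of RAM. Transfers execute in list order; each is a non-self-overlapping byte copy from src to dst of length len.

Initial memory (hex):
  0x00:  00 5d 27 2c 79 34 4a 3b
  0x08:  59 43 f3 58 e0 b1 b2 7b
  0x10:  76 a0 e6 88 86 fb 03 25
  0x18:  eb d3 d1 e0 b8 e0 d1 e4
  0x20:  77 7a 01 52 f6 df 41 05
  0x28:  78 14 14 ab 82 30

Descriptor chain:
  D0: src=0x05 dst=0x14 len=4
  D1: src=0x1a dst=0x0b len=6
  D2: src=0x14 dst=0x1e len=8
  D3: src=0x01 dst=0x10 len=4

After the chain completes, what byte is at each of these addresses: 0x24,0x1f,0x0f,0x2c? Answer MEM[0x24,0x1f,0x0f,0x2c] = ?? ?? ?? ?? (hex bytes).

MEM[0x24,0x1f,0x0f,0x2c] = d1 4a d1 82

#0 dst[0x14+4] := {0x34,0x4a,0x3b,0x59}
#1 dst[0x0b+6] := {0xd1,0xe0,0xb8,0xe0,0xd1,0xe4}
#2 dst[0x1e+8] := {0x34,0x4a,0x3b,0x59,0xeb,0xd3,0xd1,0xe0}
#3 dst[0x10+4] := {0x5d,0x27,0x2c,0x79}
query mem[0x24]=0xd1, mem[0x1f]=0x4a, mem[0x0f]=0xd1, mem[0x2c]=0x82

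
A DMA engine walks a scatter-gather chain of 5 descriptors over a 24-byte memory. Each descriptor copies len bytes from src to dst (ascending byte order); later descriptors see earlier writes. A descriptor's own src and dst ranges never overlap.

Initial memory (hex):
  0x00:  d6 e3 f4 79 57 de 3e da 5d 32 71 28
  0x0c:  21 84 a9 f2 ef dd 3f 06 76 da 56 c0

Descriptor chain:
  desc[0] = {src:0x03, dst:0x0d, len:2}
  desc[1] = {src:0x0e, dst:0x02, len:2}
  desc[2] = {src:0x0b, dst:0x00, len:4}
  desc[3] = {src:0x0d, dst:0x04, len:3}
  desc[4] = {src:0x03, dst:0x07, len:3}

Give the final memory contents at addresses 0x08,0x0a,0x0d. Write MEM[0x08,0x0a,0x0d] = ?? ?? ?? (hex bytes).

D0: mem[0x0d..0x0e] <- [79 57]
D1: mem[0x02..0x03] <- [57 f2]
D2: mem[0x00..0x03] <- [28 21 79 57]
D3: mem[0x04..0x06] <- [79 57 f2]
D4: mem[0x07..0x09] <- [57 79 57]
query mem[0x08]=0x79, mem[0x0a]=0x71, mem[0x0d]=0x79

MEM[0x08,0x0a,0x0d] = 79 71 79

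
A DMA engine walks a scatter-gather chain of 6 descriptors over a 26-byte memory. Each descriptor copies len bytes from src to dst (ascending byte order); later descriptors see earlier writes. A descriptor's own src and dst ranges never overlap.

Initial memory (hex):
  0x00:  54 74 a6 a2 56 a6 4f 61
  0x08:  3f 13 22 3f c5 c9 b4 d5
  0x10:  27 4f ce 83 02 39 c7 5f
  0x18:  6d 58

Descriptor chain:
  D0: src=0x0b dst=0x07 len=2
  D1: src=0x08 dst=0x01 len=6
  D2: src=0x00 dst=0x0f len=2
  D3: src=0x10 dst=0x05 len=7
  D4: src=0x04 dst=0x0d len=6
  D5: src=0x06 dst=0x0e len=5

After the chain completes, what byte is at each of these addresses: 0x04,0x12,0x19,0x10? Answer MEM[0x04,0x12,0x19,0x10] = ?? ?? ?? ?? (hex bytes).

[0] 0x0b->0x07 len=2 : 3f c5
[1] 0x08->0x01 len=6 : c5 13 22 3f c5 c9
[2] 0x00->0x0f len=2 : 54 c5
[3] 0x10->0x05 len=7 : c5 4f ce 83 02 39 c7
[4] 0x04->0x0d len=6 : 3f c5 4f ce 83 02
[5] 0x06->0x0e len=5 : 4f ce 83 02 39
query mem[0x04]=0x3f, mem[0x12]=0x39, mem[0x19]=0x58, mem[0x10]=0x83

MEM[0x04,0x12,0x19,0x10] = 3f 39 58 83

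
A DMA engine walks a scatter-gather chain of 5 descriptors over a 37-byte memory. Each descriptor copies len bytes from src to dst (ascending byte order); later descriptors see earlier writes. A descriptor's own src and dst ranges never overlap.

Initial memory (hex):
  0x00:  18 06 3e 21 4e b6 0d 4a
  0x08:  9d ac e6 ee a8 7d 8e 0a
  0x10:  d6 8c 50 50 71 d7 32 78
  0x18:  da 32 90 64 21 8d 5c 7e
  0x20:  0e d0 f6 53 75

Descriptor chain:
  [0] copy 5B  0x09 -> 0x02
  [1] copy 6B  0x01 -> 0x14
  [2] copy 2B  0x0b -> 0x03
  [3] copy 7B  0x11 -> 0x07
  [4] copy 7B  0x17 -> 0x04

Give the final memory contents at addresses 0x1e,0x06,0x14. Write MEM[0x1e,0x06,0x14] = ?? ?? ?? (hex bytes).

MEM[0x1e,0x06,0x14] = 5c 7d 06

[0] 0x09->0x02 len=5 : ac e6 ee a8 7d
[1] 0x01->0x14 len=6 : 06 ac e6 ee a8 7d
[2] 0x0b->0x03 len=2 : ee a8
[3] 0x11->0x07 len=7 : 8c 50 50 06 ac e6 ee
[4] 0x17->0x04 len=7 : ee a8 7d 90 64 21 8d
query mem[0x1e]=0x5c, mem[0x06]=0x7d, mem[0x14]=0x06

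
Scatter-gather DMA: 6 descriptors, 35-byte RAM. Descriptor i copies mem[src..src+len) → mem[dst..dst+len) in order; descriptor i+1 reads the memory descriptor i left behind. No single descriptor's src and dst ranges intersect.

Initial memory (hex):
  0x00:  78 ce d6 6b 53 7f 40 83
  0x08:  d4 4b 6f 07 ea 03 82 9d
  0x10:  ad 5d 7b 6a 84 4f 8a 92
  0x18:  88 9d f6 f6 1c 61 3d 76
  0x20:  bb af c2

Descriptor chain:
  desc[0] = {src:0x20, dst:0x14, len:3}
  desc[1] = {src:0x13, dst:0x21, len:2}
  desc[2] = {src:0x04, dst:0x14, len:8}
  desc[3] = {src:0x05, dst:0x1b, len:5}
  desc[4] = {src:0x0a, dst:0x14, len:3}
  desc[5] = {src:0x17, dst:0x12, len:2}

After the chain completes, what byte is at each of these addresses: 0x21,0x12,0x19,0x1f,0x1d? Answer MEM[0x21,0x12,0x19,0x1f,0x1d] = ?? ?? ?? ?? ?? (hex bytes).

  after D0: wrote 3B at 0x14 = bbafc2
  after D1: wrote 2B at 0x21 = 6abb
  after D2: wrote 8B at 0x14 = 537f4083d44b6f07
  after D3: wrote 5B at 0x1b = 7f4083d44b
  after D4: wrote 3B at 0x14 = 6f07ea
  after D5: wrote 2B at 0x12 = 83d4
query mem[0x21]=0x6a, mem[0x12]=0x83, mem[0x19]=0x4b, mem[0x1f]=0x4b, mem[0x1d]=0x83

MEM[0x21,0x12,0x19,0x1f,0x1d] = 6a 83 4b 4b 83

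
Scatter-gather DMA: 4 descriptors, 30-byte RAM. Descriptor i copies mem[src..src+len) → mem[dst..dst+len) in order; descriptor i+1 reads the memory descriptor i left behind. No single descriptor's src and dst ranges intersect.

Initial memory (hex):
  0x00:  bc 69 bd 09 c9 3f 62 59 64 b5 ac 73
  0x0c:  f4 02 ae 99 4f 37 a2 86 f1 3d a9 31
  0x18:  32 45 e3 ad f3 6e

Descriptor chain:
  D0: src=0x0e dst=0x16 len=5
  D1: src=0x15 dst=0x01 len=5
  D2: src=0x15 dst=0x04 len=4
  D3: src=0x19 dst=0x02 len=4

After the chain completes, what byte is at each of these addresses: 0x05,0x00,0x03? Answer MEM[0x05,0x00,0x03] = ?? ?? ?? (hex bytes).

MEM[0x05,0x00,0x03] = f3 bc a2

[0] 0x0e->0x16 len=5 : ae 99 4f 37 a2
[1] 0x15->0x01 len=5 : 3d ae 99 4f 37
[2] 0x15->0x04 len=4 : 3d ae 99 4f
[3] 0x19->0x02 len=4 : 37 a2 ad f3
query mem[0x05]=0xf3, mem[0x00]=0xbc, mem[0x03]=0xa2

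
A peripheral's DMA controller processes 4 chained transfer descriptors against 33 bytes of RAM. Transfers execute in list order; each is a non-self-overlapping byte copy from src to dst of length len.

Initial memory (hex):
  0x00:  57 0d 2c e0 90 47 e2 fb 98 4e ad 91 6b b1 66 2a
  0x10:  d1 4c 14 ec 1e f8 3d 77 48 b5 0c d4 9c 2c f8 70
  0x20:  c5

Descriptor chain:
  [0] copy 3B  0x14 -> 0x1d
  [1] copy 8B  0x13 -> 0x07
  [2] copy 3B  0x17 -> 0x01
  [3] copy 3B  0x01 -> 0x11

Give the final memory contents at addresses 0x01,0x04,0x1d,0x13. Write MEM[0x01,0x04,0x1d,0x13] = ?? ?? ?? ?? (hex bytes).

  after D0: wrote 3B at 0x1d = 1ef83d
  after D1: wrote 8B at 0x07 = ec1ef83d7748b50c
  after D2: wrote 3B at 0x01 = 7748b5
  after D3: wrote 3B at 0x11 = 7748b5
query mem[0x01]=0x77, mem[0x04]=0x90, mem[0x1d]=0x1e, mem[0x13]=0xb5

MEM[0x01,0x04,0x1d,0x13] = 77 90 1e b5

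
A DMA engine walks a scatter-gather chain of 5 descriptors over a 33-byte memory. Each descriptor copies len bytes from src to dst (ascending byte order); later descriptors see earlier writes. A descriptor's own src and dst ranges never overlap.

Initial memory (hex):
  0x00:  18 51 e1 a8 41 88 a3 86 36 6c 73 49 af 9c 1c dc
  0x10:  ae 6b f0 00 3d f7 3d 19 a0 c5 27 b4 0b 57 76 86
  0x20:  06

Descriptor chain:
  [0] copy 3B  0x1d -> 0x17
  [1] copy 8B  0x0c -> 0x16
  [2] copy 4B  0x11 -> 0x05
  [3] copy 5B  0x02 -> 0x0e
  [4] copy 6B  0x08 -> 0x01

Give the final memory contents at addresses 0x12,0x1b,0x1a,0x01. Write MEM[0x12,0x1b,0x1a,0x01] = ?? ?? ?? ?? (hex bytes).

MEM[0x12,0x1b,0x1a,0x01] = f0 6b ae 3d

  after D0: wrote 3B at 0x17 = 577686
  after D1: wrote 8B at 0x16 = af9c1cdcae6bf000
  after D2: wrote 4B at 0x05 = 6bf0003d
  after D3: wrote 5B at 0x0e = e1a8416bf0
  after D4: wrote 6B at 0x01 = 3d6c7349af9c
query mem[0x12]=0xf0, mem[0x1b]=0x6b, mem[0x1a]=0xae, mem[0x01]=0x3d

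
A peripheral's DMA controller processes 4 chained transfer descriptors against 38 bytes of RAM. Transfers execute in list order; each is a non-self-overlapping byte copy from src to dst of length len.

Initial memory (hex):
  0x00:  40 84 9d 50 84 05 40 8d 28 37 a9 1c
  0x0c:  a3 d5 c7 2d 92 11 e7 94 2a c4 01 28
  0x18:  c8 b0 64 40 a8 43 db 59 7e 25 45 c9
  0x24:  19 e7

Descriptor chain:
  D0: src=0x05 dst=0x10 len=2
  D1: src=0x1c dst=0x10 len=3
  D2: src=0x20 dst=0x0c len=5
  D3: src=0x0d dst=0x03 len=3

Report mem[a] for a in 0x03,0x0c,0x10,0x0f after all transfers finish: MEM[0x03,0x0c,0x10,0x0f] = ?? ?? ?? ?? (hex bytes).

MEM[0x03,0x0c,0x10,0x0f] = 25 7e 19 c9

  after D0: wrote 2B at 0x10 = 0540
  after D1: wrote 3B at 0x10 = a843db
  after D2: wrote 5B at 0x0c = 7e2545c919
  after D3: wrote 3B at 0x03 = 2545c9
query mem[0x03]=0x25, mem[0x0c]=0x7e, mem[0x10]=0x19, mem[0x0f]=0xc9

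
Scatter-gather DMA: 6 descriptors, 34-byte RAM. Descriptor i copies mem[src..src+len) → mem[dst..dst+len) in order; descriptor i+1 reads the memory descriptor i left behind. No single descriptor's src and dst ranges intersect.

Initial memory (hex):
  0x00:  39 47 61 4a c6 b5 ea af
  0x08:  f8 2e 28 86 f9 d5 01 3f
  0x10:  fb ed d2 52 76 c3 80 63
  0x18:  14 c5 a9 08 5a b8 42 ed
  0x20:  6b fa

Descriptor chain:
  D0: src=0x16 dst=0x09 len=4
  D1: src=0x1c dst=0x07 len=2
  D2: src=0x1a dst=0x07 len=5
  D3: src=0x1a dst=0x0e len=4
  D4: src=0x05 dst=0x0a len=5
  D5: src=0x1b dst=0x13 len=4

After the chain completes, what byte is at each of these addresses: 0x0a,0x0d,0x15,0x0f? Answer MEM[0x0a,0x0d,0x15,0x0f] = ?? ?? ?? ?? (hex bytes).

D0: mem[0x09..0x0c] <- [80 63 14 c5]
D1: mem[0x07..0x08] <- [5a b8]
D2: mem[0x07..0x0b] <- [a9 08 5a b8 42]
D3: mem[0x0e..0x11] <- [a9 08 5a b8]
D4: mem[0x0a..0x0e] <- [b5 ea a9 08 5a]
D5: mem[0x13..0x16] <- [08 5a b8 42]
query mem[0x0a]=0xb5, mem[0x0d]=0x08, mem[0x15]=0xb8, mem[0x0f]=0x08

MEM[0x0a,0x0d,0x15,0x0f] = b5 08 b8 08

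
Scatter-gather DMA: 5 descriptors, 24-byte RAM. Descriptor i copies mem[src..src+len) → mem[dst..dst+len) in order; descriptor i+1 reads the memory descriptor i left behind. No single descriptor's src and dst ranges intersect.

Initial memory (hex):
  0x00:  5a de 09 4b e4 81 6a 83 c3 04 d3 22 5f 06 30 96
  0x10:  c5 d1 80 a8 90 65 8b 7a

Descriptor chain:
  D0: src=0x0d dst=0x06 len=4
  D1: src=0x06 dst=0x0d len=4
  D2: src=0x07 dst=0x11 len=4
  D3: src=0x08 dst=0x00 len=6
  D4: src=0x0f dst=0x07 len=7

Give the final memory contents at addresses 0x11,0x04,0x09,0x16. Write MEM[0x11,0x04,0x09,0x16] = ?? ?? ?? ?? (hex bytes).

MEM[0x11,0x04,0x09,0x16] = 30 5f 30 8b

D0: mem[0x06..0x09] <- [06 30 96 c5]
D1: mem[0x0d..0x10] <- [06 30 96 c5]
D2: mem[0x11..0x14] <- [30 96 c5 d3]
D3: mem[0x00..0x05] <- [96 c5 d3 22 5f 06]
D4: mem[0x07..0x0d] <- [96 c5 30 96 c5 d3 65]
query mem[0x11]=0x30, mem[0x04]=0x5f, mem[0x09]=0x30, mem[0x16]=0x8b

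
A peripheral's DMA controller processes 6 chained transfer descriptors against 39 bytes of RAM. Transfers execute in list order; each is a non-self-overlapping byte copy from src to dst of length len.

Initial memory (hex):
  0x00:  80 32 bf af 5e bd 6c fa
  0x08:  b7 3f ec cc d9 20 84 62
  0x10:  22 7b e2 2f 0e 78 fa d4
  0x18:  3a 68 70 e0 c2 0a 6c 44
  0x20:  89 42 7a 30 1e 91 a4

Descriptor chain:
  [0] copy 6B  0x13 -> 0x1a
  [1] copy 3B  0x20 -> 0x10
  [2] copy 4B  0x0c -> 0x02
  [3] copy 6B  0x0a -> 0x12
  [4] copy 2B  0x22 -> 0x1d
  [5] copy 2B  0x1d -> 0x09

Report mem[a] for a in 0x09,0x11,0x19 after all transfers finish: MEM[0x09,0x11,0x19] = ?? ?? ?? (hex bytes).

[0] 0x13->0x1a len=6 : 2f 0e 78 fa d4 3a
[1] 0x20->0x10 len=3 : 89 42 7a
[2] 0x0c->0x02 len=4 : d9 20 84 62
[3] 0x0a->0x12 len=6 : ec cc d9 20 84 62
[4] 0x22->0x1d len=2 : 7a 30
[5] 0x1d->0x09 len=2 : 7a 30
query mem[0x09]=0x7a, mem[0x11]=0x42, mem[0x19]=0x68

MEM[0x09,0x11,0x19] = 7a 42 68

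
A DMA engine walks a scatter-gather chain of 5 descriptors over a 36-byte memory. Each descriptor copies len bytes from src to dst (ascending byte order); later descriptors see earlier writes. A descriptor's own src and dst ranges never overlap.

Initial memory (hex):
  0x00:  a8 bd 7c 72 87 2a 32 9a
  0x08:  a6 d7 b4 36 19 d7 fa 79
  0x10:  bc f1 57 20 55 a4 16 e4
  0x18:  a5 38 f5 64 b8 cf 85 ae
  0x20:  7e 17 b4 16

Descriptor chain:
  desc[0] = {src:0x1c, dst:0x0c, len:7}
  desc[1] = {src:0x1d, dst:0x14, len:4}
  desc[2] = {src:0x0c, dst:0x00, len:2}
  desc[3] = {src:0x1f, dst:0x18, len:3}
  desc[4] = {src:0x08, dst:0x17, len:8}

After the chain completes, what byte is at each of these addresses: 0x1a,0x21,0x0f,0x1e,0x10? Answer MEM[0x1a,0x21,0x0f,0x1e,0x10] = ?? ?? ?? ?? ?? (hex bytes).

#0 dst[0x0c+7] := {0xb8,0xcf,0x85,0xae,0x7e,0x17,0xb4}
#1 dst[0x14+4] := {0xcf,0x85,0xae,0x7e}
#2 dst[0x00+2] := {0xb8,0xcf}
#3 dst[0x18+3] := {0xae,0x7e,0x17}
#4 dst[0x17+8] := {0xa6,0xd7,0xb4,0x36,0xb8,0xcf,0x85,0xae}
query mem[0x1a]=0x36, mem[0x21]=0x17, mem[0x0f]=0xae, mem[0x1e]=0xae, mem[0x10]=0x7e

MEM[0x1a,0x21,0x0f,0x1e,0x10] = 36 17 ae ae 7e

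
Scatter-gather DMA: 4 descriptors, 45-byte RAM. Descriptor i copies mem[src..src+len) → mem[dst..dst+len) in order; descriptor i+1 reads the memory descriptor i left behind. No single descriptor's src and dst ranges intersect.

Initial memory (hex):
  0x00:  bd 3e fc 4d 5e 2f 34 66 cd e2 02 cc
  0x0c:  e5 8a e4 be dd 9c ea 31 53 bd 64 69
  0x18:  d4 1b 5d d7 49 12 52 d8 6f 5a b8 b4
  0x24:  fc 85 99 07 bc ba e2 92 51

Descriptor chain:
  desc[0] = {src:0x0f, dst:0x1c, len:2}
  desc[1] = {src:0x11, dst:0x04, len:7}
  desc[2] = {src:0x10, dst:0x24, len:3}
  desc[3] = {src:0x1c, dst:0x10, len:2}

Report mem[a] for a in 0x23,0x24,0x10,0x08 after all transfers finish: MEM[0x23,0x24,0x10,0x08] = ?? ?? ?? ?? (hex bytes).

MEM[0x23,0x24,0x10,0x08] = b4 dd be bd

  after D0: wrote 2B at 0x1c = bedd
  after D1: wrote 7B at 0x04 = 9cea3153bd6469
  after D2: wrote 3B at 0x24 = dd9cea
  after D3: wrote 2B at 0x10 = bedd
query mem[0x23]=0xb4, mem[0x24]=0xdd, mem[0x10]=0xbe, mem[0x08]=0xbd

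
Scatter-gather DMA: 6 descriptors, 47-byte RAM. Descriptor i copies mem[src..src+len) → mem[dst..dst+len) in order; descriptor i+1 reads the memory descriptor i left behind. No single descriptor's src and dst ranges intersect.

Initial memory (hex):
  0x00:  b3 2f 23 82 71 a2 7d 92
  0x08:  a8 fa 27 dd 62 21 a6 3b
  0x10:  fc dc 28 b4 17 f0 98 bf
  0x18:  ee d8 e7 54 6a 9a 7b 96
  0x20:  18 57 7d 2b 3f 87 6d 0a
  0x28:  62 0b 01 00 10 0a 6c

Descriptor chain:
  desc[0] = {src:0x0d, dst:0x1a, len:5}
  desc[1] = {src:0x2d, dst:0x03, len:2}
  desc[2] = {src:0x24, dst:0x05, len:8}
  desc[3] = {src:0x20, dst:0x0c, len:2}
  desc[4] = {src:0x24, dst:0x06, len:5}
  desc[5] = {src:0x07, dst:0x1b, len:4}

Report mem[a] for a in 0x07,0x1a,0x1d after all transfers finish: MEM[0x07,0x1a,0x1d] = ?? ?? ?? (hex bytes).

D0: mem[0x1a..0x1e] <- [21 a6 3b fc dc]
D1: mem[0x03..0x04] <- [0a 6c]
D2: mem[0x05..0x0c] <- [3f 87 6d 0a 62 0b 01 00]
D3: mem[0x0c..0x0d] <- [18 57]
D4: mem[0x06..0x0a] <- [3f 87 6d 0a 62]
D5: mem[0x1b..0x1e] <- [87 6d 0a 62]
query mem[0x07]=0x87, mem[0x1a]=0x21, mem[0x1d]=0x0a

MEM[0x07,0x1a,0x1d] = 87 21 0a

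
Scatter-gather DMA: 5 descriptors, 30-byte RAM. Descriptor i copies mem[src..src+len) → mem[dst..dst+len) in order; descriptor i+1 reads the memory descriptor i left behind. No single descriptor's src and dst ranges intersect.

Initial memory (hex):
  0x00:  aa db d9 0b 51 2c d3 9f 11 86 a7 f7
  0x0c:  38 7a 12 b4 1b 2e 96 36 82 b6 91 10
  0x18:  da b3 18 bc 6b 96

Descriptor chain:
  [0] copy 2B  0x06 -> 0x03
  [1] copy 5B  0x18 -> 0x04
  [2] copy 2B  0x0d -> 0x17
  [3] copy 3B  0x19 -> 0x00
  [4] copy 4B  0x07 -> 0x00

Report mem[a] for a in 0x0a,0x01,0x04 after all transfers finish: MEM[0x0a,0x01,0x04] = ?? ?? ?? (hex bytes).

#0 dst[0x03+2] := {0xd3,0x9f}
#1 dst[0x04+5] := {0xda,0xb3,0x18,0xbc,0x6b}
#2 dst[0x17+2] := {0x7a,0x12}
#3 dst[0x00+3] := {0xb3,0x18,0xbc}
#4 dst[0x00+4] := {0xbc,0x6b,0x86,0xa7}
query mem[0x0a]=0xa7, mem[0x01]=0x6b, mem[0x04]=0xda

MEM[0x0a,0x01,0x04] = a7 6b da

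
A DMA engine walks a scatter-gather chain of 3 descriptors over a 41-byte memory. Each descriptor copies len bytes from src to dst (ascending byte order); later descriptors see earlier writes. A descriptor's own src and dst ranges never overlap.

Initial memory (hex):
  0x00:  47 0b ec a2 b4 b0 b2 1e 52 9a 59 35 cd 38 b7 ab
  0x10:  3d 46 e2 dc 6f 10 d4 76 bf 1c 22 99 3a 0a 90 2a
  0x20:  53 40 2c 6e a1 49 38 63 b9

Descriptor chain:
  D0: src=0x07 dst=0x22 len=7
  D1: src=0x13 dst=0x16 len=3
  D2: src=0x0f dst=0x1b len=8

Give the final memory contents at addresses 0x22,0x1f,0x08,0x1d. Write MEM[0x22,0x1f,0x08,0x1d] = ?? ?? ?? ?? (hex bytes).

MEM[0x22,0x1f,0x08,0x1d] = dc dc 52 46

[0] 0x07->0x22 len=7 : 1e 52 9a 59 35 cd 38
[1] 0x13->0x16 len=3 : dc 6f 10
[2] 0x0f->0x1b len=8 : ab 3d 46 e2 dc 6f 10 dc
query mem[0x22]=0xdc, mem[0x1f]=0xdc, mem[0x08]=0x52, mem[0x1d]=0x46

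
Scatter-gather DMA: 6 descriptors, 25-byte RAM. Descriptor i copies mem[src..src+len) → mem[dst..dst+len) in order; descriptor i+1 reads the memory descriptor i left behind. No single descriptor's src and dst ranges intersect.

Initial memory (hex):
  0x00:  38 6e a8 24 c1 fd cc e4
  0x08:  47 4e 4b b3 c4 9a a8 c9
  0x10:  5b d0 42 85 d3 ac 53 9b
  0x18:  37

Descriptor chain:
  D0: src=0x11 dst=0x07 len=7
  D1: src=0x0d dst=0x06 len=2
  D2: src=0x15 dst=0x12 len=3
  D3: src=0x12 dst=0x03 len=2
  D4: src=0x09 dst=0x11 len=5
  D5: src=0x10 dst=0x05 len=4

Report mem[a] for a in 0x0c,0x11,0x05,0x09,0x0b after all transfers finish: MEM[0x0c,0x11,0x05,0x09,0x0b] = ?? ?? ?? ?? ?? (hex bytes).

MEM[0x0c,0x11,0x05,0x09,0x0b] = 53 85 5b 85 ac

[0] 0x11->0x07 len=7 : d0 42 85 d3 ac 53 9b
[1] 0x0d->0x06 len=2 : 9b a8
[2] 0x15->0x12 len=3 : ac 53 9b
[3] 0x12->0x03 len=2 : ac 53
[4] 0x09->0x11 len=5 : 85 d3 ac 53 9b
[5] 0x10->0x05 len=4 : 5b 85 d3 ac
query mem[0x0c]=0x53, mem[0x11]=0x85, mem[0x05]=0x5b, mem[0x09]=0x85, mem[0x0b]=0xac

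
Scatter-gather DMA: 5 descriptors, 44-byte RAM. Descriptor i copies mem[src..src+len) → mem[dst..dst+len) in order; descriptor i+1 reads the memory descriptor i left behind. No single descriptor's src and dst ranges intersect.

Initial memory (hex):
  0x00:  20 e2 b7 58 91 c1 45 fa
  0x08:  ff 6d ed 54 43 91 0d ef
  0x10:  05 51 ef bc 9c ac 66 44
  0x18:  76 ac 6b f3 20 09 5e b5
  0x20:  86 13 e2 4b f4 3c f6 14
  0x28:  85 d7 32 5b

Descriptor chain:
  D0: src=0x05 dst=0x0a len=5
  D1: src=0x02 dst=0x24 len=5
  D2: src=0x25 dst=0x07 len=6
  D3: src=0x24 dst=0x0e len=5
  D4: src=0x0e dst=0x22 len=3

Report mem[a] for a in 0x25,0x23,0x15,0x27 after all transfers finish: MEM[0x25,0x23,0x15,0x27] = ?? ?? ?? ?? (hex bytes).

MEM[0x25,0x23,0x15,0x27] = 58 58 ac c1

  after D0: wrote 5B at 0x0a = c145faff6d
  after D1: wrote 5B at 0x24 = b75891c145
  after D2: wrote 6B at 0x07 = 5891c145d732
  after D3: wrote 5B at 0x0e = b75891c145
  after D4: wrote 3B at 0x22 = b75891
query mem[0x25]=0x58, mem[0x23]=0x58, mem[0x15]=0xac, mem[0x27]=0xc1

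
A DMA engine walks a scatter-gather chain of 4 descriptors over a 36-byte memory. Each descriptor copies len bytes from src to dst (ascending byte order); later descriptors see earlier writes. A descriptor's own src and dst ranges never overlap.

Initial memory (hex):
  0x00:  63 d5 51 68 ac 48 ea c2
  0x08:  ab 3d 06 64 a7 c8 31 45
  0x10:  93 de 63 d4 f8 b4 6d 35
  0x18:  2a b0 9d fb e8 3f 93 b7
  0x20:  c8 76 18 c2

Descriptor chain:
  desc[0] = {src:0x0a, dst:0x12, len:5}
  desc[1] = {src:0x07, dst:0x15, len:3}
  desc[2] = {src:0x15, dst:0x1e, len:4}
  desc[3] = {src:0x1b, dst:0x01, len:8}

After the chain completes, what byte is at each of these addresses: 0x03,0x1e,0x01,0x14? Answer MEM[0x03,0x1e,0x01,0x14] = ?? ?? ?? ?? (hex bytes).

MEM[0x03,0x1e,0x01,0x14] = 3f c2 fb a7

#0 dst[0x12+5] := {0x06,0x64,0xa7,0xc8,0x31}
#1 dst[0x15+3] := {0xc2,0xab,0x3d}
#2 dst[0x1e+4] := {0xc2,0xab,0x3d,0x2a}
#3 dst[0x01+8] := {0xfb,0xe8,0x3f,0xc2,0xab,0x3d,0x2a,0x18}
query mem[0x03]=0x3f, mem[0x1e]=0xc2, mem[0x01]=0xfb, mem[0x14]=0xa7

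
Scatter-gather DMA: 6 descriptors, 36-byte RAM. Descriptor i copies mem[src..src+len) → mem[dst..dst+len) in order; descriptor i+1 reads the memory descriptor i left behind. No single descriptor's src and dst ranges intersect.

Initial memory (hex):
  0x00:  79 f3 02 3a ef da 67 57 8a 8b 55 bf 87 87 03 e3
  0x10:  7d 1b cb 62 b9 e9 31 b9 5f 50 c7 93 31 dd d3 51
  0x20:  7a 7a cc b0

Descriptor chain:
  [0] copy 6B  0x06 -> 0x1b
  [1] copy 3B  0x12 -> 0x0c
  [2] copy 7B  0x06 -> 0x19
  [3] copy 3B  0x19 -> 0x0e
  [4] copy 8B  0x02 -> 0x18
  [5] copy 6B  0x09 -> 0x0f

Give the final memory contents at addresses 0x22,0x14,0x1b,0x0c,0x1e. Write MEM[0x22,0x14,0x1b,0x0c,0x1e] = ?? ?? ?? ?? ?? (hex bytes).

#0 dst[0x1b+6] := {0x67,0x57,0x8a,0x8b,0x55,0xbf}
#1 dst[0x0c+3] := {0xcb,0x62,0xb9}
#2 dst[0x19+7] := {0x67,0x57,0x8a,0x8b,0x55,0xbf,0xcb}
#3 dst[0x0e+3] := {0x67,0x57,0x8a}
#4 dst[0x18+8] := {0x02,0x3a,0xef,0xda,0x67,0x57,0x8a,0x8b}
#5 dst[0x0f+6] := {0x8b,0x55,0xbf,0xcb,0x62,0x67}
query mem[0x22]=0xcc, mem[0x14]=0x67, mem[0x1b]=0xda, mem[0x0c]=0xcb, mem[0x1e]=0x8a

MEM[0x22,0x14,0x1b,0x0c,0x1e] = cc 67 da cb 8a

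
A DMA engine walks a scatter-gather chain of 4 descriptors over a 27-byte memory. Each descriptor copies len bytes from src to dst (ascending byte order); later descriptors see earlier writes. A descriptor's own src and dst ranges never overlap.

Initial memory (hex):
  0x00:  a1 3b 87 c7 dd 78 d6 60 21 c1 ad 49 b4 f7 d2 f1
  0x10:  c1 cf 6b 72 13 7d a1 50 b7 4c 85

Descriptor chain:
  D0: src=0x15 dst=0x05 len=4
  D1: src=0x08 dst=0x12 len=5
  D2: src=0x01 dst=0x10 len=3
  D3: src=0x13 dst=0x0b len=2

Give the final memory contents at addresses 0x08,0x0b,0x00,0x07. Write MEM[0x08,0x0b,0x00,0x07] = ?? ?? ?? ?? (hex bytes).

#0 dst[0x05+4] := {0x7d,0xa1,0x50,0xb7}
#1 dst[0x12+5] := {0xb7,0xc1,0xad,0x49,0xb4}
#2 dst[0x10+3] := {0x3b,0x87,0xc7}
#3 dst[0x0b+2] := {0xc1,0xad}
query mem[0x08]=0xb7, mem[0x0b]=0xc1, mem[0x00]=0xa1, mem[0x07]=0x50

MEM[0x08,0x0b,0x00,0x07] = b7 c1 a1 50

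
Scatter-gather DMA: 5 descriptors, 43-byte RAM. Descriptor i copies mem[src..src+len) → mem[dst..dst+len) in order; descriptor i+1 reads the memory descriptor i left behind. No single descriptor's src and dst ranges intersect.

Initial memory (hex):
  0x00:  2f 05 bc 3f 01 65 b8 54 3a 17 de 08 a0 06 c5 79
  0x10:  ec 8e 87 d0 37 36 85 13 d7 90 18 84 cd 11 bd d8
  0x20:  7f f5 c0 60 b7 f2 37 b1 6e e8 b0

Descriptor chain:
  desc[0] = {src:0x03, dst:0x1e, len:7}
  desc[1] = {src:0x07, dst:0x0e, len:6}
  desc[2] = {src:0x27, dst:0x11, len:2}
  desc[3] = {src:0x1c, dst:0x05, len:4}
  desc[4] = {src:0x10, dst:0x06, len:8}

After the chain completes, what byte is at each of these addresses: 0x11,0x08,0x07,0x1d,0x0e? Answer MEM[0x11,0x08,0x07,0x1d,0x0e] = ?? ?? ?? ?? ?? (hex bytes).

#0 dst[0x1e+7] := {0x3f,0x01,0x65,0xb8,0x54,0x3a,0x17}
#1 dst[0x0e+6] := {0x54,0x3a,0x17,0xde,0x08,0xa0}
#2 dst[0x11+2] := {0xb1,0x6e}
#3 dst[0x05+4] := {0xcd,0x11,0x3f,0x01}
#4 dst[0x06+8] := {0x17,0xb1,0x6e,0xa0,0x37,0x36,0x85,0x13}
query mem[0x11]=0xb1, mem[0x08]=0x6e, mem[0x07]=0xb1, mem[0x1d]=0x11, mem[0x0e]=0x54

MEM[0x11,0x08,0x07,0x1d,0x0e] = b1 6e b1 11 54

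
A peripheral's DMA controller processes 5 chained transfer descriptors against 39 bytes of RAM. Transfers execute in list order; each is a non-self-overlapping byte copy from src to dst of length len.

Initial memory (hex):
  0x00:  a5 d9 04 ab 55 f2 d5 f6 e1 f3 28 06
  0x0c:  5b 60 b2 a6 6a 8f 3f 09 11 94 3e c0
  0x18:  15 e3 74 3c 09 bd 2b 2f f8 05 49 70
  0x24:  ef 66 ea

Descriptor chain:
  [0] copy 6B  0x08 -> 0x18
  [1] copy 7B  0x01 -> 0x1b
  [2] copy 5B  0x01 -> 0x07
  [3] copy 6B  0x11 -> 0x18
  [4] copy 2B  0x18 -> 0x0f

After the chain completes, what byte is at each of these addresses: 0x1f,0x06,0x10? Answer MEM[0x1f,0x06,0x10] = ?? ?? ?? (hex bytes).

MEM[0x1f,0x06,0x10] = f2 d5 3f

D0: mem[0x18..0x1d] <- [e1 f3 28 06 5b 60]
D1: mem[0x1b..0x21] <- [d9 04 ab 55 f2 d5 f6]
D2: mem[0x07..0x0b] <- [d9 04 ab 55 f2]
D3: mem[0x18..0x1d] <- [8f 3f 09 11 94 3e]
D4: mem[0x0f..0x10] <- [8f 3f]
query mem[0x1f]=0xf2, mem[0x06]=0xd5, mem[0x10]=0x3f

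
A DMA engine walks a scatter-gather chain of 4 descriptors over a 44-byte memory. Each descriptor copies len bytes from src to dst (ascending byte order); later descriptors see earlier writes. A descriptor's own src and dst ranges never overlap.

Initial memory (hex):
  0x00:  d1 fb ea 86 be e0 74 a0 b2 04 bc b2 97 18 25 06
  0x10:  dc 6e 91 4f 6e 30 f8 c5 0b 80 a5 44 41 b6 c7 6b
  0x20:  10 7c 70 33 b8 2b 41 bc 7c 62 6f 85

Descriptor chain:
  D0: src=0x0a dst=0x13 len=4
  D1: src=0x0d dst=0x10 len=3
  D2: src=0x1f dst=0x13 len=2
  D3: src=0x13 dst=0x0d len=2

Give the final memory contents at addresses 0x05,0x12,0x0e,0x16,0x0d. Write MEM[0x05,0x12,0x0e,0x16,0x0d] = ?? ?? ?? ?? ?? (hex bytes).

MEM[0x05,0x12,0x0e,0x16,0x0d] = e0 06 10 18 6b

[0] 0x0a->0x13 len=4 : bc b2 97 18
[1] 0x0d->0x10 len=3 : 18 25 06
[2] 0x1f->0x13 len=2 : 6b 10
[3] 0x13->0x0d len=2 : 6b 10
query mem[0x05]=0xe0, mem[0x12]=0x06, mem[0x0e]=0x10, mem[0x16]=0x18, mem[0x0d]=0x6b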